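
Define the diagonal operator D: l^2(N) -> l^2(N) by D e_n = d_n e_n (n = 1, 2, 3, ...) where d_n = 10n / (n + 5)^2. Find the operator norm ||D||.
||D|| = 1/2 (attained at n = 5)

For D diagonal, ||D|| = sup_n |d_n|. Treat f(x) = 10x / (x + 5)^2 for real x > 0. By the quotient rule, f'(x) = 10(5 - x)/(x + 5)^3, which is positive for x < 5 and negative for x > 5. So f has a unique maximum at x = 5, and since 5 is a positive integer, the supremum over n ≥ 1 is attained at n = 5: d_5 = 10·5/(5 + 5)^2 = 10·5/100 = 1/2. Hence ||D|| = 1/2.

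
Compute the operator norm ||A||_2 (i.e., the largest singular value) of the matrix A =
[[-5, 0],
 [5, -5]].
||A||_2 = sqrt((75 + sqrt(3125))/2) ≈ 8.0902 (= sqrt(largest eigenvalue of A^T A))

||A||_2 = sigma_max(A) = sqrt(lambda_max(A^T A)). Form the symmetric matrix M = A^T A =
[[50, -25],
 [-25, 25]].
Its characteristic polynomial (trace, determinant of M give the coefficients) is
  p(λ) = det(λ I - M) = λ^2 - 75λ + 625.
For λ^2 - 75λ + 625 the discriminant is 3125. It is nonnegative but not a perfect square, so the roots are real and irrational: λ = (75 ± sqrt(3125))/2 ≈ 65.4508, 9.5492.
So the eigenvalues of A^T A are ≈ 9.5492, 65.4508 (all ≥ 0, as they must be for A^T A). The largest is λ_max = (75 + sqrt(3125))/2 ≈ 65.4508, hence ||A||_2 = sqrt(λ_max) = sqrt((75 + sqrt(3125))/2) ≈ 8.0902.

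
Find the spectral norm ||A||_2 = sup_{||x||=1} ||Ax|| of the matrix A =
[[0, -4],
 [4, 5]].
||A||_2 = sqrt((57 + sqrt(2225))/2) ≈ 7.217 (= sqrt(largest eigenvalue of A^T A))

||A||_2 = sigma_max(A) = sqrt(lambda_max(A^T A)). Form the symmetric matrix M = A^T A =
[[16, 20],
 [20, 41]].
Its characteristic polynomial (trace, determinant of M give the coefficients) is
  p(λ) = det(λ I - M) = λ^2 - 57λ + 256.
For λ^2 - 57λ + 256 the discriminant is 2225. It is nonnegative but not a perfect square, so the roots are real and irrational: λ = (57 ± sqrt(2225))/2 ≈ 52.085, 4.915.
So the eigenvalues of A^T A are ≈ 4.915, 52.085 (all ≥ 0, as they must be for A^T A). The largest is λ_max = (57 + sqrt(2225))/2 ≈ 52.085, hence ||A||_2 = sqrt(λ_max) = sqrt((57 + sqrt(2225))/2) ≈ 7.217.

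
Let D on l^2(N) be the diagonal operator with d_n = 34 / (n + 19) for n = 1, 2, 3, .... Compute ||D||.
||D|| = 17/10 (attained at n = 1)

For D diagonal, ||D|| = sup_n |d_n| = sup_n 34/(n + 19). This is positive and strictly decreasing in n, so the supremum is attained at n = 1: d_1 = 34/(1 + 19) = 17/10. Hence ||D|| = 17/10.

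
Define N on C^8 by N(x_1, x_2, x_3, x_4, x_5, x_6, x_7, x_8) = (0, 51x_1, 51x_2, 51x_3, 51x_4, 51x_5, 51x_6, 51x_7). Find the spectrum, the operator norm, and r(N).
sigma(N) = {0}; ||N|| = 51; r(N) = 0. (N is nilpotent with N^8 = 0.)

On C^8, N is a strictly lower-triangular matrix with 51 on the subdiagonal and zeros elsewhere, so its characteristic polynomial is lambda^8 and every eigenvalue is 0: sigma(N) = {0}. For the operator norm, N e_i = 51e_{i+1} for i = 1, ..., 7 and N e_8 = 0, so the singular values of N are 51 (with multiplicity 7) and 0; hence ||N|| = 51. The spectral radius r(N) = max|lambda| = 0. Note ||N|| > r(N) — characteristic of non-normal nilpotent operators. Indeed N^8 = 0.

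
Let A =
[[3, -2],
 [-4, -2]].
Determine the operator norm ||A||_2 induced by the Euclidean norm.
||A||_2 = sqrt((33 + sqrt(305))/2) ≈ 5.0232 (= sqrt(largest eigenvalue of A^T A))

||A||_2 = sigma_max(A) = sqrt(lambda_max(A^T A)). Form the symmetric matrix M = A^T A =
[[25, 2],
 [2, 8]].
Its characteristic polynomial (trace, determinant of M give the coefficients) is
  p(λ) = det(λ I - M) = λ^2 - 33λ + 196.
For λ^2 - 33λ + 196 the discriminant is 305. It is nonnegative but not a perfect square, so the roots are real and irrational: λ = (33 ± sqrt(305))/2 ≈ 25.2321, 7.7679.
So the eigenvalues of A^T A are ≈ 7.7679, 25.2321 (all ≥ 0, as they must be for A^T A). The largest is λ_max = (33 + sqrt(305))/2 ≈ 25.2321, hence ||A||_2 = sqrt(λ_max) = sqrt((33 + sqrt(305))/2) ≈ 5.0232.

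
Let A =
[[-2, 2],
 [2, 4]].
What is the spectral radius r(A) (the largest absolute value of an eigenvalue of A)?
r(A) = (2 + sqrt(52))/2 ≈ 4.6056

The eigenvalues of A are the roots of its characteristic polynomial. With M = A (coefficients from the trace and determinant):
  p(λ) = det(λ I - M) = λ^2 - 2λ - 12.
For λ^2 - 2λ - 12 the discriminant is 52. It is nonnegative but not a perfect square, so the roots are real and irrational: λ = (2 ± sqrt(52))/2 ≈ 4.6056, -2.6056.
Thus the eigenvalues (to 4 decimals) are 4.6056 (modulus 4.6056); -2.6056 (modulus 2.6056). The spectral radius is the largest modulus: r(A) = (2 + sqrt(52))/2 ≈ 4.6056. (Cross-check: r(A) ≤ ||A||_2 ≈ 4.6056; equality holds whenever A is normal, though it can also hold for some non-normal A.)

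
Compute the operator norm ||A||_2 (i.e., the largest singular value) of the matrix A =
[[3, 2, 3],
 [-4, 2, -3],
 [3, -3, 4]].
||A||_2 ≈ 8.475 (= sqrt(largest eigenvalue of A^T A))

||A||_2 = sigma_max(A) = sqrt(lambda_max(A^T A)). Form the symmetric matrix M = A^T A =
[[34, -11, 33],
 [-11, 17, -12],
 [33, -12, 34]].
Its characteristic polynomial (trace, sum of principal 2x2 minors, determinant of M give the coefficients) is
  p(λ) = det(λ I - M) = λ^3 - 85λ^2 + 958λ - 841.
No integer candidate from the rational root theorem (±divisors of 841) is a root, so the roots are irrational. The cubic discriminant is Δ = 2261647505 > 0, so there are three distinct real roots. p(0) = -841 and p(1) = 33 have opposite signs, so a root lies in (0, 1); Newton's method refines it to λ ≈ 0.9585. p(12) = 143 and p(13) = -555 have opposite signs, so a root lies in (12, 13); Newton's method refines it to λ ≈ 12.2165. p(71) = -3397 and p(72) = 743 have opposite signs, so a root lies in (71, 72); Newton's method refines it to λ ≈ 71.8251. Check (Vieta): the three roots sum to 85, matching tr M = 85.
So the eigenvalues of A^T A are ≈ 0.9585, 12.2165, 71.8251 (all ≥ 0, as they must be for A^T A). The largest is λ_max ≈ 71.8251, hence ||A||_2 = sqrt(λ_max) ≈ 8.475.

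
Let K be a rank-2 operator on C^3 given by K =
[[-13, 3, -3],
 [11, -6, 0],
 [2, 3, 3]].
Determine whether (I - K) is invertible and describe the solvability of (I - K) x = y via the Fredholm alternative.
(I - K) is invertible (det(I - K) = 11 ≠ 0), so for every y in C^3 the equation (I - K) x = y has a unique solution.

K has rank 2 and factors as K = U V^T = u1 v1^T + u2 v2^T with u1 = (2, -1, -1), v1 = (-2, -3, -3), u2 = (-3, 3, 0), v2 = (3, -3, -1) (multiplying out reproduces the displayed K). The nonzero eigenvalues of U V^T coincide with those of the 2 x 2 matrix G = V^T U = [[v1·u1, v1·u2], [v2·u1, v2·u2]] = [[2, -3], [10, -18]], and by the Sylvester determinant identity det(I_3 - U V^T) = det(I_2 - V^T U) = det([[-1, 3], [-10, 19]]) = (-1)(19) - (3)(-10) = 11. (Direct check: I - K =
[[14, -3, 3],
 [-11, 7, 0],
 [-2, -3, -2]]
has determinant 11.) The finite-dimensional Fredholm alternative says: either (I - K) is invertible, or ker(I - K) ≠ {0} and then range(I - K) = ker((I - K)^*)^⊥, with dim ker(I - K) = dim ker((I - K)^*). Since det(I - K) ≠ 0, 1 is not an eigenvalue of K and ker(I - K) = {0}, so we are in the first case: for every y there is a unique x = (I - K)^(-1) y. (Explicitly, by the Woodbury identity, (I - U V^T)^(-1) = I + U (I_2 - G)^(-1) V^T.)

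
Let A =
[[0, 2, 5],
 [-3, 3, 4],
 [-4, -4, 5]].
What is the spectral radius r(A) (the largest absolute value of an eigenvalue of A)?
r(A) ≈ 6.5189

The eigenvalues of A are the roots of its characteristic polynomial. With M = A (coefficients from the trace, the sum of principal 2x2 minors, and det A):
  p(λ) = det(λ I - M) = λ^3 - 8λ^2 + 57λ - 118.
No integer candidate from the rational root theorem (±divisors of 118) is a root, so the roots are irrational. The cubic discriminant is Δ = -181904 < 0, so there is one real root and a complex-conjugate pair. p(2) = -28 and p(3) = 8 have opposite signs, so a root lies in (2, 3); Newton's method refines it to λ ≈ 2.7767. Dividing out (λ - (2.7767)) leaves approximately λ^2 - 5.2233λ + 42.4965. For λ^2 - 5.2233λ + 42.4965 the discriminant is -142.703. It is negative, so the remaining roots are the complex-conjugate pair λ ≈ 2.6116 ± 5.9729i. Their product equals the constant term, so |λ|^2 ≈ 42.4965 and |λ| ≈ 6.5189.
Thus the eigenvalues (to 4 decimals) are 2.7767 (modulus 2.7767); 2.6116 ± 5.9729i (modulus 6.5189). The spectral radius is the largest modulus: r(A) ≈ 6.5189. (Cross-check: r(A) ≤ ||A||_2 ≈ 9.1406; equality holds whenever A is normal, though it can also hold for some non-normal A.)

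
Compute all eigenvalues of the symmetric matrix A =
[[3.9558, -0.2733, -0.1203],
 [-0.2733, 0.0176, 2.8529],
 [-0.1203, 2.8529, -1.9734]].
sigma(A) ≈ {-4, 2, 4}

A is real symmetric, so its spectrum consists of real eigenvalues. Expanding the characteristic polynomial of the displayed matrix gives
  det(λ I - A) = p(λ) = λ^3 + (-2)λ^2 + (-16)λ + (32).
Solving p(λ) = 0 yields eigenvalues ≈ -4, 2, 4. (A is shown rounded to 4 decimals, so these recover the underlying integer eigenvalues to within that precision.)
Verification: the trace of A = 2 equals the sum of eigenvalues 2, and det(A) ≈ -31.9991 matches the eigenvalue product -32.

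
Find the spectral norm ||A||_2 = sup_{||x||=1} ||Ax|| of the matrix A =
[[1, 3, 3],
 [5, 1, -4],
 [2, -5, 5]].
||A||_2 ≈ 8.0306 (= sqrt(largest eigenvalue of A^T A))

||A||_2 = sigma_max(A) = sqrt(lambda_max(A^T A)). Form the symmetric matrix M = A^T A =
[[30, -2, -7],
 [-2, 35, -20],
 [-7, -20, 50]].
Its characteristic polynomial (trace, sum of principal 2x2 minors, determinant of M give the coefficients) is
  p(λ) = det(λ I - M) = λ^3 - 115λ^2 + 3847λ - 38025.
No integer candidate from the rational root theorem (±divisors of 38025) is a root, so the roots are irrational. The cubic discriminant is Δ = 428576208 > 0, so there are three distinct real roots. p(18) = -207 and p(19) = 412 have opposite signs, so a root lies in (18, 19); Newton's method refines it to λ ≈ 18.3137. p(32) = 87 and p(33) = -372 have opposite signs, so a root lies in (32, 33); Newton's method refines it to λ ≈ 32.1956. p(64) = -713 and p(65) = 780 have opposite signs, so a root lies in (64, 65); Newton's method refines it to λ ≈ 64.4907. Check (Vieta): the three roots sum to 115, matching tr M = 115.
So the eigenvalues of A^T A are ≈ 18.3137, 32.1956, 64.4907 (all ≥ 0, as they must be for A^T A). The largest is λ_max ≈ 64.4907, hence ||A||_2 = sqrt(λ_max) ≈ 8.0306.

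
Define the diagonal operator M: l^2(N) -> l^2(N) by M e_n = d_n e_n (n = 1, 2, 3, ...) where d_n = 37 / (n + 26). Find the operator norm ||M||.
||M|| = 37/27 (attained at n = 1)

For M diagonal, ||M|| = sup_n |d_n| = sup_n 37/(n + 26). This is positive and strictly decreasing in n, so the supremum is attained at n = 1: d_1 = 37/(1 + 26) = 37/27. Hence ||M|| = 37/27.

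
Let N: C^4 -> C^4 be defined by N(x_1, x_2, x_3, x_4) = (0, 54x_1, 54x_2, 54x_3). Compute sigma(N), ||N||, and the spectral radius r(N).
sigma(N) = {0}; ||N|| = 54; r(N) = 0. (N is nilpotent with N^4 = 0.)

On C^4, N is a strictly lower-triangular matrix with 54 on the subdiagonal and zeros elsewhere, so its characteristic polynomial is lambda^4 and every eigenvalue is 0: sigma(N) = {0}. For the operator norm, N e_i = 54e_{i+1} for i = 1, ..., 3 and N e_4 = 0, so the singular values of N are 54 (with multiplicity 3) and 0; hence ||N|| = 54. The spectral radius r(N) = max|lambda| = 0. Note ||N|| > r(N) — characteristic of non-normal nilpotent operators. Indeed N^4 = 0.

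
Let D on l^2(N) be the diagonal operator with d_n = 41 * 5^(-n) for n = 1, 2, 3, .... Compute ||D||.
||D|| = 41/5 (attained at n = 1)

For D diagonal, ||D|| = sup_n |d_n|. The sequence d_n = 41 * 5^(-n) is positive and strictly decreasing (ratio 5^(-1) < 1), so the supremum is d_1 = 41/5. Hence ||D|| = 41/5.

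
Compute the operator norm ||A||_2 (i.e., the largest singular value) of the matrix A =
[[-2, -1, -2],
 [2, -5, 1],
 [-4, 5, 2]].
||A||_2 ≈ 8.3304 (= sqrt(largest eigenvalue of A^T A))

||A||_2 = sigma_max(A) = sqrt(lambda_max(A^T A)). Form the symmetric matrix M = A^T A =
[[24, -28, -2],
 [-28, 51, 7],
 [-2, 7, 9]].
Its characteristic polynomial (trace, sum of principal 2x2 minors, determinant of M give the coefficients) is
  p(λ) = det(λ I - M) = λ^3 - 84λ^2 + 1062λ - 3364.
No integer candidate from the rational root theorem (±divisors of 3364) is a root, so the roots are irrational. The cubic discriminant is Δ = 287738352 > 0, so there are three distinct real roots. p(5) = -29 and p(6) = 200 have opposite signs, so a root lies in (5, 6); Newton's method refines it to λ ≈ 5.1. p(9) = 119 and p(10) = -144 have opposite signs, so a root lies in (9, 10); Newton's method refines it to λ ≈ 9.5052. p(69) = -1501 and p(70) = 2376 have opposite signs, so a root lies in (69, 70); Newton's method refines it to λ ≈ 69.3948. Check (Vieta): the three roots sum to 84, matching tr M = 84.
So the eigenvalues of A^T A are ≈ 5.1, 9.5052, 69.3948 (all ≥ 0, as they must be for A^T A). The largest is λ_max ≈ 69.3948, hence ||A||_2 = sqrt(λ_max) ≈ 8.3304.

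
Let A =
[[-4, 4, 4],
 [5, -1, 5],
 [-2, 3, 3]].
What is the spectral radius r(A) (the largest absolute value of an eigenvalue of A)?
r(A) ≈ 6.9626

The eigenvalues of A are the roots of its characteristic polynomial. With M = A (coefficients from the trace, the sum of principal 2x2 minors, and det A):
  p(λ) = det(λ I - M) = λ^3 + 2λ^2 - 38λ - 24.
No integer candidate from the rational root theorem (±divisors of 24) is a root, so the roots are irrational. The cubic discriminant is Δ = 243312 > 0, so there are three distinct real roots. p(-7) = -3 and p(-6) = 60 have opposite signs, so a root lies in (-7, -6); Newton's method refines it to λ ≈ -6.9626. p(-1) = 15 and p(0) = -24 have opposite signs, so a root lies in (-1, 0); Newton's method refines it to λ ≈ -0.6177. p(5) = -39 and p(6) = 36 have opposite signs, so a root lies in (5, 6); Newton's method refines it to λ ≈ 5.5803. Check (Vieta): the three roots sum to -2, matching tr M = -2.
Thus the eigenvalues (to 4 decimals) are -6.9626 (modulus 6.9626); -0.6177 (modulus 0.6177); 5.5803 (modulus 5.5803). The spectral radius is the largest modulus: r(A) ≈ 6.9626. (Cross-check: r(A) ≤ ||A||_2 ≈ 8.3547; equality holds whenever A is normal, though it can also hold for some non-normal A.)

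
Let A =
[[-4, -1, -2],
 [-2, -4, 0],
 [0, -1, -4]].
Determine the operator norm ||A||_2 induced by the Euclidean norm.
||A||_2 ≈ 6.0752 (= sqrt(largest eigenvalue of A^T A))

||A||_2 = sigma_max(A) = sqrt(lambda_max(A^T A)). Form the symmetric matrix M = A^T A =
[[20, 12, 8],
 [12, 18, 6],
 [8, 6, 20]].
Its characteristic polynomial (trace, sum of principal 2x2 minors, determinant of M give the coefficients) is
  p(λ) = det(λ I - M) = λ^3 - 58λ^2 + 876λ - 3600.
No integer candidate from the rational root theorem (±divisors of 3600) is a root, so the roots are irrational. The cubic discriminant is Δ = 25392960 > 0, so there are three distinct real roots. p(6) = -216 and p(7) = 33 have opposite signs, so a root lies in (6, 7); Newton's method refines it to λ ≈ 6.8477. p(14) = 40 and p(15) = -135 have opposite signs, so a root lies in (14, 15); Newton's method refines it to λ ≈ 14.2441. p(36) = -576 and p(37) = 63 have opposite signs, so a root lies in (36, 37); Newton's method refines it to λ ≈ 36.9082. Check (Vieta): the three roots sum to 58, matching tr M = 58.
So the eigenvalues of A^T A are ≈ 6.8477, 14.2441, 36.9082 (all ≥ 0, as they must be for A^T A). The largest is λ_max ≈ 36.9082, hence ||A||_2 = sqrt(λ_max) ≈ 6.0752.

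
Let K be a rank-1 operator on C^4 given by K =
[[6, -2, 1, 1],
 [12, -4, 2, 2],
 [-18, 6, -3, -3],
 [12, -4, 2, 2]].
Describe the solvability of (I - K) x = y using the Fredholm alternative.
(I - K) is singular (det(I - K) = 0, i.e. 1 ∈ sigma(K)). (I - K) x = y is solvable iff y ⊥ ker((I - K)^*) = span{(6, -2, 1, 1)}, i.e. iff 6y_1 - 2y_2 + y_3 + y_4 = 0. When solvable, the solutions are x = y + c·(1, 2, -3, 2), c arbitrary (ker(I - K) = span{(1, 2, -3, 2)}, dimension 1).

K has rank 1, so it is an outer product K = u v^T: every row of K is a multiple of one row vector. Reading off the entries, u = (1, 2, -3, 2) and v = (6, -2, 1, 1) (row i of K equals u_i·v^T). A rank-one matrix u v^T satisfies K u = u (v·u) and kills the (3)-dimensional subspace v^⊥, so its characteristic polynomial is lambda^3 (lambda - v·u) with v·u = tr K = 1. Hence the eigenvalues of I - K are 1 (multiplicity 3) and 1 - (1) = 0, so det(I - K) = 0. (Direct check: I - K =
[[-5, 2, -1, -1],
 [-12, 5, -2, -2],
 [18, -6, 4, 3],
 [-12, 4, -2, -1]]
has determinant 0.) So 1 is an eigenvalue of K and (I - K) is not invertible. The finite-dimensional Fredholm alternative says: either (I - K) is invertible, or ker(I - K) ≠ {0} and then range(I - K) = ker((I - K)^*)^⊥, with dim ker(I - K) = dim ker((I - K)^*). We are in the second case, so we need both kernels. Kernel of I - K: (I - K) u = u - u (v·u) = u - u = 0, so ker(I - K) = span{u} = span{(1, 2, -3, 2)} (it is exactly 1-dimensional because rank(I - K) = 3). Kernel of the adjoint: K is real, so (I - K)^* = I - K^T = I - v u^T, and (I - v u^T) v = v - v (u·v) = 0; hence ker((I - K)^*) = span{v} = span{(6, -2, 1, 1)}. Therefore (I - K) x = y is solvable iff <y, v> = 0, i.e. iff 6y_1 - 2y_2 + y_3 + y_4 = 0. When this holds, K y = u (v·y) = 0, so (I - K) y = y and x = y is a particular solution; the full solution set is the line x = y + c·u = y + c·(1, 2, -3, 2), c ∈ C.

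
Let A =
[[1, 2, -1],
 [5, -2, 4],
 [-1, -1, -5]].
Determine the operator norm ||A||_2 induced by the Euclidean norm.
||A||_2 ≈ 7.8061 (= sqrt(largest eigenvalue of A^T A))

||A||_2 = sigma_max(A) = sqrt(lambda_max(A^T A)). Form the symmetric matrix M = A^T A =
[[27, -7, 24],
 [-7, 9, -5],
 [24, -5, 42]].
Its characteristic polynomial (trace, sum of principal 2x2 minors, determinant of M give the coefficients) is
  p(λ) = det(λ I - M) = λ^3 - 78λ^2 + 1105λ - 3969.
No integer candidate from the rational root theorem (±divisors of 3969) is a root, so the roots are irrational. The cubic discriminant is Δ = 230054081 > 0, so there are three distinct real roots. p(5) = -269 and p(6) = 69 have opposite signs, so a root lies in (5, 6); Newton's method refines it to λ ≈ 5.7631. p(11) = 79 and p(12) = -213 have opposite signs, so a root lies in (11, 12); Newton's method refines it to λ ≈ 11.3021. p(60) = -2469 and p(61) = 179 have opposite signs, so a root lies in (60, 61); Newton's method refines it to λ ≈ 60.9348. Check (Vieta): the three roots sum to 78, matching tr M = 78.
So the eigenvalues of A^T A are ≈ 5.7631, 11.3021, 60.9348 (all ≥ 0, as they must be for A^T A). The largest is λ_max ≈ 60.9348, hence ||A||_2 = sqrt(λ_max) ≈ 7.8061.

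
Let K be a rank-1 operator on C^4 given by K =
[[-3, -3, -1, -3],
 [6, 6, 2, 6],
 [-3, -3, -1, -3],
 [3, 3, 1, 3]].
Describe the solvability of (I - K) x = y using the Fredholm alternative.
(I - K) is invertible (det(I - K) = -4 ≠ 0), so for every y in C^4 the equation (I - K) x = y has a unique solution.

K has rank 1, so it is an outer product K = u v^T: every row of K is a multiple of one row vector. Reading off the entries, u = (1, -2, 1, -1) and v = (-3, -3, -1, -3) (row i of K equals u_i·v^T). A rank-one matrix u v^T satisfies K u = u (v·u) and kills the (3)-dimensional subspace v^⊥, so its characteristic polynomial is lambda^3 (lambda - v·u) with v·u = tr K = 5. Hence the eigenvalues of I - K are 1 (multiplicity 3) and 1 - (5) = -4, so det(I - K) = -4. (Direct check: I - K =
[[4, 3, 1, 3],
 [-6, -5, -2, -6],
 [3, 3, 2, 3],
 [-3, -3, -1, -2]]
has determinant -4.) The finite-dimensional Fredholm alternative says: either (I - K) is invertible, or ker(I - K) ≠ {0} and then range(I - K) = ker((I - K)^*)^⊥, with dim ker(I - K) = dim ker((I - K)^*). Since det(I - K) ≠ 0, 1 is not an eigenvalue of K and ker(I - K) = {0}, so we are in the first case: for every y there is a unique x = (I - K)^(-1) y. Explicitly, by the Sherman–Morrison formula, (I - u v^T)^(-1) = I + u v^T/(1 - v·u), i.e. (I - K)^(-1) = I + K/(-4).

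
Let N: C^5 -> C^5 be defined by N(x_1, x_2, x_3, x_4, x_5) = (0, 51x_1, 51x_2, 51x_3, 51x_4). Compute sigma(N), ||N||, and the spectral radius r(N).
sigma(N) = {0}; ||N|| = 51; r(N) = 0. (N is nilpotent with N^5 = 0.)

On C^5, N is a strictly lower-triangular matrix with 51 on the subdiagonal and zeros elsewhere, so its characteristic polynomial is lambda^5 and every eigenvalue is 0: sigma(N) = {0}. For the operator norm, N e_i = 51e_{i+1} for i = 1, ..., 4 and N e_5 = 0, so the singular values of N are 51 (with multiplicity 4) and 0; hence ||N|| = 51. The spectral radius r(N) = max|lambda| = 0. Note ||N|| > r(N) — characteristic of non-normal nilpotent operators. Indeed N^5 = 0.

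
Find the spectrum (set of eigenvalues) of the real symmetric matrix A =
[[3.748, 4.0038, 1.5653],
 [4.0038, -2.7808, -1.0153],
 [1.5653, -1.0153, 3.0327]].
sigma(A) ≈ {-5, 3, 6}

A is real symmetric, so its spectrum consists of real eigenvalues. Expanding the characteristic polynomial of the displayed matrix gives
  det(λ I - A) = p(λ) = λ^3 + (-4)λ^2 + (-27)λ + (90).
Solving p(λ) = 0 yields eigenvalues ≈ -5, 3, 6. (A is shown rounded to 4 decimals, so these recover the underlying integer eigenvalues to within that precision.)
Verification: the trace of A = 4 equals the sum of eigenvalues 4, and det(A) ≈ -89.9998 matches the eigenvalue product -90.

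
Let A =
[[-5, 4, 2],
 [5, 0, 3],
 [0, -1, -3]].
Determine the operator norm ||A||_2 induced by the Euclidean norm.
||A||_2 ≈ 7.709 (= sqrt(largest eigenvalue of A^T A))

||A||_2 = sigma_max(A) = sqrt(lambda_max(A^T A)). Form the symmetric matrix M = A^T A =
[[50, -20, 5],
 [-20, 17, 11],
 [5, 11, 22]].
Its characteristic polynomial (trace, sum of principal 2x2 minors, determinant of M give the coefficients) is
  p(λ) = det(λ I - M) = λ^3 - 89λ^2 + 1778λ - 1225.
No integer candidate from the rational root theorem (±divisors of 1225) is a root, so the roots are irrational. The cubic discriminant is Δ = 2551849881 > 0, so there are three distinct real roots. p(0) = -1225 and p(1) = 465 have opposite signs, so a root lies in (0, 1); Newton's method refines it to λ ≈ 0.7143. p(28) = 735 and p(29) = -123 have opposite signs, so a root lies in (28, 29); Newton's method refines it to λ ≈ 28.8571. p(59) = -753 and p(60) = 1055 have opposite signs, so a root lies in (59, 60); Newton's method refines it to λ ≈ 59.4286. Check (Vieta): the three roots sum to 89, matching tr M = 89.
So the eigenvalues of A^T A are ≈ 0.7143, 28.8571, 59.4286 (all ≥ 0, as they must be for A^T A). The largest is λ_max ≈ 59.4286, hence ||A||_2 = sqrt(λ_max) ≈ 7.709.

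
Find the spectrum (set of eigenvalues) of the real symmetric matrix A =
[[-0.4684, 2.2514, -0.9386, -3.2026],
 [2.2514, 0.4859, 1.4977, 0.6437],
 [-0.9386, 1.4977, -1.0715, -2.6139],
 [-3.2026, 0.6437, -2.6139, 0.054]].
sigma(A) ≈ {-6, 0, 1, 4}

A is real symmetric, so its spectrum consists of real eigenvalues. Expanding the characteristic polynomial of the displayed matrix gives
  det(λ I - A) = p(λ) = λ^4 + (1)λ^3 + (-26)λ^2 + (24)λ + (0).
Solving p(λ) = 0 yields eigenvalues ≈ -6, 0, 1, 4. (A is shown rounded to 4 decimals, so these recover the underlying integer eigenvalues to within that precision.)
Verification: the trace of A = -1 equals the sum of eigenvalues -1, and det(A) ≈ -0.0007 matches the eigenvalue product 0.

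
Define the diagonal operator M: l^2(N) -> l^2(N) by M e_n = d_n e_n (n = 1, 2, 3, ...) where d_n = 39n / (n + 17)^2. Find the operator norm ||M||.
||M|| = 39/68 (attained at n = 17)

For M diagonal, ||M|| = sup_n |d_n|. Treat f(x) = 39x / (x + 17)^2 for real x > 0. By the quotient rule, f'(x) = 39(17 - x)/(x + 17)^3, which is positive for x < 17 and negative for x > 17. So f has a unique maximum at x = 17, and since 17 is a positive integer, the supremum over n ≥ 1 is attained at n = 17: d_17 = 39·17/(17 + 17)^2 = 39·17/1156 = 39/68. Hence ||M|| = 39/68.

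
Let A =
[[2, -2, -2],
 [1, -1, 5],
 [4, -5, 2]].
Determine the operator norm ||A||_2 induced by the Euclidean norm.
||A||_2 ≈ 7.6646 (= sqrt(largest eigenvalue of A^T A))

||A||_2 = sigma_max(A) = sqrt(lambda_max(A^T A)). Form the symmetric matrix M = A^T A =
[[21, -25, 9],
 [-25, 30, -11],
 [9, -11, 33]].
Its characteristic polynomial (trace, sum of principal 2x2 minors, determinant of M give the coefficients) is
  p(λ) = det(λ I - M) = λ^3 - 84λ^2 + 1486λ - 144.
No integer candidate from the rational root theorem (±divisors of 144) is a root, so the roots are irrational. The cubic discriminant is Δ = 2437100384 > 0, so there are three distinct real roots. p(0) = -144 and p(1) = 1259 have opposite signs, so a root lies in (0, 1); Newton's method refines it to λ ≈ 0.0974. p(25) = 131 and p(26) = -716 have opposite signs, so a root lies in (25, 26); Newton's method refines it to λ ≈ 25.1559. p(58) = -1420 and p(59) = 505 have opposite signs, so a root lies in (58, 59); Newton's method refines it to λ ≈ 58.7467. Check (Vieta): the three roots sum to 84, matching tr M = 84.
So the eigenvalues of A^T A are ≈ 0.0974, 25.1559, 58.7467 (all ≥ 0, as they must be for A^T A). The largest is λ_max ≈ 58.7467, hence ||A||_2 = sqrt(λ_max) ≈ 7.6646.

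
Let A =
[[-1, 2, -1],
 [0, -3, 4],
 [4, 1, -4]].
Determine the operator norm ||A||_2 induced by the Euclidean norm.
||A||_2 ≈ 7.061 (= sqrt(largest eigenvalue of A^T A))

||A||_2 = sigma_max(A) = sqrt(lambda_max(A^T A)). Form the symmetric matrix M = A^T A =
[[17, 2, -15],
 [2, 14, -18],
 [-15, -18, 33]].
Its characteristic polynomial (trace, sum of principal 2x2 minors, determinant of M give the coefficients) is
  p(λ) = det(λ I - M) = λ^3 - 64λ^2 + 708λ - 144.
No integer candidate from the rational root theorem (±divisors of 144) is a root, so the roots are irrational. The cubic discriminant is Δ = 599491584 > 0, so there are three distinct real roots. p(0) = -144 and p(1) = 501 have opposite signs, so a root lies in (0, 1); Newton's method refines it to λ ≈ 0.2073. p(13) = 441 and p(14) = -32 have opposite signs, so a root lies in (13, 14); Newton's method refines it to λ ≈ 13.9353. p(49) = -1467 and p(50) = 256 have opposite signs, so a root lies in (49, 50); Newton's method refines it to λ ≈ 49.8574. Check (Vieta): the three roots sum to 64, matching tr M = 64.
So the eigenvalues of A^T A are ≈ 0.2073, 13.9353, 49.8574 (all ≥ 0, as they must be for A^T A). The largest is λ_max ≈ 49.8574, hence ||A||_2 = sqrt(λ_max) ≈ 7.061.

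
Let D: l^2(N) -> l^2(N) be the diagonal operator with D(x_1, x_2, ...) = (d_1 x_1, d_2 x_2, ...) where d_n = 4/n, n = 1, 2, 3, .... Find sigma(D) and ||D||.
sigma(D) = {4/n : n ≥ 1} ∪ {0}; ||D|| = 4

A bounded diagonal operator on l^2 with diagonal entries d_n has spectrum equal to the closure of {d_n : n ≥ 1}: every d_n is an eigenvalue (with eigenvector e_n), so {d_n} ⊂ sigma(D); the spectrum is closed, so its closure is too; and for lambda not in the closure, (D - lambda I) has bounded inverse (the diagonal entries 1/(d_n - lambda) are bounded). For our sequence d_n = 4/n, n = 1, 2, 3, ...:
  - {d_n} = {4/n : n ≥ 1}; the only limit point is 0
  - closure = {4/n : n ≥ 1} ∪ {0}
For the norm: a diagonal operator has ||D|| = sup_n |d_n|. Here d_n = 4/n is positive and decreasing, so sup_n |d_n| = d_1 = 4. So ||D|| = 4.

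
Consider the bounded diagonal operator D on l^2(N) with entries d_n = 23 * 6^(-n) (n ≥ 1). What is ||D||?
||D|| = 23/6 (attained at n = 1)

For D diagonal, ||D|| = sup_n |d_n|. The sequence d_n = 23 * 6^(-n) is positive and strictly decreasing (ratio 6^(-1) < 1), so the supremum is d_1 = 23/6. Hence ||D|| = 23/6.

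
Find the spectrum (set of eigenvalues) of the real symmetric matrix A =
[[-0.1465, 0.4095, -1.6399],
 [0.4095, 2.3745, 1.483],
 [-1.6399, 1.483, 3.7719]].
sigma(A) ≈ {-1, 2, 5}

A is real symmetric, so its spectrum consists of real eigenvalues. Expanding the characteristic polynomial of the displayed matrix gives
  det(λ I - A) = p(λ) = λ^3 + (-6)λ^2 + (3)λ + (10).
Solving p(λ) = 0 yields eigenvalues ≈ -1, 2, 5. (A is shown rounded to 4 decimals, so these recover the underlying integer eigenvalues to within that precision.)
Verification: the trace of A = 6 equals the sum of eigenvalues 6, and det(A) ≈ -9.9999 matches the eigenvalue product -10.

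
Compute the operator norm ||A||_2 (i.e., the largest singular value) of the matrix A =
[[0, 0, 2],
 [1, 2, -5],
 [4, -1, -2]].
||A||_2 ≈ 6.4255 (= sqrt(largest eigenvalue of A^T A))

||A||_2 = sigma_max(A) = sqrt(lambda_max(A^T A)). Form the symmetric matrix M = A^T A =
[[17, -2, -13],
 [-2, 5, -8],
 [-13, -8, 33]].
Its characteristic polynomial (trace, sum of principal 2x2 minors, determinant of M give the coefficients) is
  p(λ) = det(λ I - M) = λ^3 - 55λ^2 + 574λ - 324.
No integer candidate from the rational root theorem (±divisors of 324) is a root, so the roots are irrational. The cubic discriminant is Δ = 205847892 > 0, so there are three distinct real roots. p(0) = -324 and p(1) = 196 have opposite signs, so a root lies in (0, 1); Newton's method refines it to λ ≈ 0.5984. p(13) = 40 and p(14) = -324 have opposite signs, so a root lies in (13, 14); Newton's method refines it to λ ≈ 13.114. p(41) = -324 and p(42) = 852 have opposite signs, so a root lies in (41, 42); Newton's method refines it to λ ≈ 41.2876. Check (Vieta): the three roots sum to 55, matching tr M = 55.
So the eigenvalues of A^T A are ≈ 0.5984, 13.114, 41.2876 (all ≥ 0, as they must be for A^T A). The largest is λ_max ≈ 41.2876, hence ||A||_2 = sqrt(λ_max) ≈ 6.4255.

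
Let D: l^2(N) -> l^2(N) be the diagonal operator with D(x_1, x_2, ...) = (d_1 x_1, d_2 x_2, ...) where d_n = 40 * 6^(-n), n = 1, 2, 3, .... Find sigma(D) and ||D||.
sigma(D) = {40 * 6^(-n) : n ≥ 1} ∪ {0}; ||D|| = 20/3

A bounded diagonal operator on l^2 with diagonal entries d_n has spectrum equal to the closure of {d_n : n ≥ 1}: every d_n is an eigenvalue (with eigenvector e_n), so {d_n} ⊂ sigma(D); the spectrum is closed, so its closure is too; and for lambda not in the closure, (D - lambda I) has bounded inverse (the diagonal entries 1/(d_n - lambda) are bounded). For our sequence d_n = 40 * 6^(-n), n = 1, 2, 3, ...:
  - {d_n} = {40 * 6^(-n) : n ≥ 1}; the only limit point is 0
  - closure = {40 * 6^(-n) : n ≥ 1} ∪ {0}
For the norm: a diagonal operator has ||D|| = sup_n |d_n|. Here d_n = 40 * 6^(-n) is positive and decreasing, so sup_n |d_n| = d_1 = 40/6 = 20/3. So ||D|| = 20/3.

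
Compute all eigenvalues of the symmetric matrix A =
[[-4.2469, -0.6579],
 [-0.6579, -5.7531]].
sigma(A) ≈ {-6, -4}

A is real symmetric, so its spectrum consists of real eigenvalues. Expanding the characteristic polynomial of the displayed matrix gives
  det(λ I - A) = p(λ) = λ^2 + (10)λ + (24).
Solving p(λ) = 0 yields eigenvalues ≈ -6, -4. (A is shown rounded to 4 decimals, so these recover the underlying integer eigenvalues to within that precision.)
Verification: the trace of A = -10 equals the sum of eigenvalues -10, and det(A) ≈ 24.0000 matches the eigenvalue product 24.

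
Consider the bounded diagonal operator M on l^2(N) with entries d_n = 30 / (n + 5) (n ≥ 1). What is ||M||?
||M|| = 5 (attained at n = 1)

For M diagonal, ||M|| = sup_n |d_n| = sup_n 30/(n + 5). This is positive and strictly decreasing in n, so the supremum is attained at n = 1: d_1 = 30/(1 + 5) = 5. Hence ||M|| = 5.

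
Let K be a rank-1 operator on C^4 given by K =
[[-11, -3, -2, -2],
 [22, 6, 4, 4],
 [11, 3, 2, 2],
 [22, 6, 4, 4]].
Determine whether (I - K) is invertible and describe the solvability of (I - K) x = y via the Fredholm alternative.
(I - K) is singular (det(I - K) = 0, i.e. 1 ∈ sigma(K)). (I - K) x = y is solvable iff y ⊥ ker((I - K)^*) = span{(-11, -3, -2, -2)}, i.e. iff -11y_1 - 3y_2 - 2y_3 - 2y_4 = 0. When solvable, the solutions are x = y + c·(1, -2, -1, -2), c arbitrary (ker(I - K) = span{(1, -2, -1, -2)}, dimension 1).

K has rank 1, so it is an outer product K = u v^T: every row of K is a multiple of one row vector. Reading off the entries, u = (1, -2, -1, -2) and v = (-11, -3, -2, -2) (row i of K equals u_i·v^T). A rank-one matrix u v^T satisfies K u = u (v·u) and kills the (3)-dimensional subspace v^⊥, so its characteristic polynomial is lambda^3 (lambda - v·u) with v·u = tr K = 1. Hence the eigenvalues of I - K are 1 (multiplicity 3) and 1 - (1) = 0, so det(I - K) = 0. (Direct check: I - K =
[[12, 3, 2, 2],
 [-22, -5, -4, -4],
 [-11, -3, -1, -2],
 [-22, -6, -4, -3]]
has determinant 0.) So 1 is an eigenvalue of K and (I - K) is not invertible. The finite-dimensional Fredholm alternative says: either (I - K) is invertible, or ker(I - K) ≠ {0} and then range(I - K) = ker((I - K)^*)^⊥, with dim ker(I - K) = dim ker((I - K)^*). We are in the second case, so we need both kernels. Kernel of I - K: (I - K) u = u - u (v·u) = u - u = 0, so ker(I - K) = span{u} = span{(1, -2, -1, -2)} (it is exactly 1-dimensional because rank(I - K) = 3). Kernel of the adjoint: K is real, so (I - K)^* = I - K^T = I - v u^T, and (I - v u^T) v = v - v (u·v) = 0; hence ker((I - K)^*) = span{v} = span{(-11, -3, -2, -2)}. Therefore (I - K) x = y is solvable iff <y, v> = 0, i.e. iff -11y_1 - 3y_2 - 2y_3 - 2y_4 = 0. When this holds, K y = u (v·y) = 0, so (I - K) y = y and x = y is a particular solution; the full solution set is the line x = y + c·u = y + c·(1, -2, -1, -2), c ∈ C.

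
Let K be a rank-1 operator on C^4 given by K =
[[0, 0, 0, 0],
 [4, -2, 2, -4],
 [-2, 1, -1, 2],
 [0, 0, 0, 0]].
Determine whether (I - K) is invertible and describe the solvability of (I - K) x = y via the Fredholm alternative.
(I - K) is invertible (det(I - K) = 4 ≠ 0), so for every y in C^4 the equation (I - K) x = y has a unique solution.

K has rank 1, so it is an outer product K = u v^T: every row of K is a multiple of one row vector. Reading off the entries, u = (0, 2, -1, 0) and v = (2, -1, 1, -2) (row i of K equals u_i·v^T). A rank-one matrix u v^T satisfies K u = u (v·u) and kills the (3)-dimensional subspace v^⊥, so its characteristic polynomial is lambda^3 (lambda - v·u) with v·u = tr K = -3. Hence the eigenvalues of I - K are 1 (multiplicity 3) and 1 - (-3) = 4, so det(I - K) = 4. (Direct check: I - K =
[[1, 0, 0, 0],
 [-4, 3, -2, 4],
 [2, -1, 2, -2],
 [0, 0, 0, 1]]
has determinant 4.) The finite-dimensional Fredholm alternative says: either (I - K) is invertible, or ker(I - K) ≠ {0} and then range(I - K) = ker((I - K)^*)^⊥, with dim ker(I - K) = dim ker((I - K)^*). Since det(I - K) ≠ 0, 1 is not an eigenvalue of K and ker(I - K) = {0}, so we are in the first case: for every y there is a unique x = (I - K)^(-1) y. Explicitly, by the Sherman–Morrison formula, (I - u v^T)^(-1) = I + u v^T/(1 - v·u), i.e. (I - K)^(-1) = I + K/(4).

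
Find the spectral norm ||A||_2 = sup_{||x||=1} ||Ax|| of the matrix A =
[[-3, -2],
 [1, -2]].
||A||_2 = sqrt((18 + sqrt(68))/2) ≈ 3.6226 (= sqrt(largest eigenvalue of A^T A))

||A||_2 = sigma_max(A) = sqrt(lambda_max(A^T A)). Form the symmetric matrix M = A^T A =
[[10, 4],
 [4, 8]].
Its characteristic polynomial (trace, determinant of M give the coefficients) is
  p(λ) = det(λ I - M) = λ^2 - 18λ + 64.
For λ^2 - 18λ + 64 the discriminant is 68. It is nonnegative but not a perfect square, so the roots are real and irrational: λ = (18 ± sqrt(68))/2 ≈ 13.1231, 4.8769.
So the eigenvalues of A^T A are ≈ 4.8769, 13.1231 (all ≥ 0, as they must be for A^T A). The largest is λ_max = (18 + sqrt(68))/2 ≈ 13.1231, hence ||A||_2 = sqrt(λ_max) = sqrt((18 + sqrt(68))/2) ≈ 3.6226.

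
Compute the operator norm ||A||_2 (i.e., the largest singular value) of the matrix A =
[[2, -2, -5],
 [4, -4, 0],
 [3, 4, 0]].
||A||_2 ≈ 7.0174 (= sqrt(largest eigenvalue of A^T A))

||A||_2 = sigma_max(A) = sqrt(lambda_max(A^T A)). Form the symmetric matrix M = A^T A =
[[29, -8, -10],
 [-8, 36, 10],
 [-10, 10, 25]].
Its characteristic polynomial (trace, sum of principal 2x2 minors, determinant of M give the coefficients) is
  p(λ) = det(λ I - M) = λ^3 - 90λ^2 + 2405λ - 19600.
No integer candidate from the rational root theorem (±divisors of 19600) is a root, so the roots are irrational. The cubic discriminant is Δ = 45922000 > 0, so there are three distinct real roots. p(16) = -64 and p(17) = 188 have opposite signs, so a root lies in (16, 17); Newton's method refines it to λ ≈ 16.2257. p(24) = 104 and p(25) = -100 have opposite signs, so a root lies in (24, 25); Newton's method refines it to λ ≈ 24.5299. p(49) = -196 and p(50) = 650 have opposite signs, so a root lies in (49, 50); Newton's method refines it to λ ≈ 49.2444. Check (Vieta): the three roots sum to 90, matching tr M = 90.
So the eigenvalues of A^T A are ≈ 16.2257, 24.5299, 49.2444 (all ≥ 0, as they must be for A^T A). The largest is λ_max ≈ 49.2444, hence ||A||_2 = sqrt(λ_max) ≈ 7.0174.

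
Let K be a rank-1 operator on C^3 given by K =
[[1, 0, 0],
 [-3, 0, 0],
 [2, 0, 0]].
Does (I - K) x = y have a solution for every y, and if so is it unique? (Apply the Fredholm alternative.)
(I - K) is singular (det(I - K) = 0, i.e. 1 ∈ sigma(K)). (I - K) x = y is solvable iff y ⊥ ker((I - K)^*) = span{(1, 0, 0)}, i.e. iff y_1 = 0. When solvable, the solutions are x = y + c·(1, -3, 2), c arbitrary (ker(I - K) = span{(1, -3, 2)}, dimension 1).

K has rank 1, so it is an outer product K = u v^T: every row of K is a multiple of one row vector. Reading off the entries, u = (1, -3, 2) and v = (1, 0, 0) (row i of K equals u_i·v^T). A rank-one matrix u v^T satisfies K u = u (v·u) and kills the (2)-dimensional subspace v^⊥, so its characteristic polynomial is lambda^2 (lambda - v·u) with v·u = tr K = 1. Hence the eigenvalues of I - K are 1 (multiplicity 2) and 1 - (1) = 0, so det(I - K) = 0. (Direct check: I - K =
[[0, 0, 0],
 [3, 1, 0],
 [-2, 0, 1]]
has determinant 0.) So 1 is an eigenvalue of K and (I - K) is not invertible. The finite-dimensional Fredholm alternative says: either (I - K) is invertible, or ker(I - K) ≠ {0} and then range(I - K) = ker((I - K)^*)^⊥, with dim ker(I - K) = dim ker((I - K)^*). We are in the second case, so we need both kernels. Kernel of I - K: (I - K) u = u - u (v·u) = u - u = 0, so ker(I - K) = span{u} = span{(1, -3, 2)} (it is exactly 1-dimensional because rank(I - K) = 2). Kernel of the adjoint: K is real, so (I - K)^* = I - K^T = I - v u^T, and (I - v u^T) v = v - v (u·v) = 0; hence ker((I - K)^*) = span{v} = span{(1, 0, 0)}. Therefore (I - K) x = y is solvable iff <y, v> = 0, i.e. iff y_1 = 0. When this holds, K y = u (v·y) = 0, so (I - K) y = y and x = y is a particular solution; the full solution set is the line x = y + c·u = y + c·(1, -3, 2), c ∈ C.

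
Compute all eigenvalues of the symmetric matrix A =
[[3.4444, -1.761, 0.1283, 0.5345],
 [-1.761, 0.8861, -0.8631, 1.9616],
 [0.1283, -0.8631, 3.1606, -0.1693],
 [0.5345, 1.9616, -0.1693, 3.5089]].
sigma(A) ≈ {-1, 3, 4, 5}

A is real symmetric, so its spectrum consists of real eigenvalues. Expanding the characteristic polynomial of the displayed matrix gives
  det(λ I - A) = p(λ) = λ^4 + (-11)λ^3 + (35)λ^2 + (-12.9989)λ + (-60.0019).
Solving p(λ) = 0 yields eigenvalues ≈ -1, 3, 4, 5. (A is shown rounded to 4 decimals, so these recover the underlying integer eigenvalues to within that precision.)
Verification: the trace of A = 11 equals the sum of eigenvalues 11, and det(A) ≈ -60.0019 matches the eigenvalue product -60.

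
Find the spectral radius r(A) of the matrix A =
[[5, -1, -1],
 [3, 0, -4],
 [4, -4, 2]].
r(A) ≈ 4.757

The eigenvalues of A are the roots of its characteristic polynomial. With M = A (coefficients from the trace, the sum of principal 2x2 minors, and det A):
  p(λ) = det(λ I - M) = λ^3 - 7λ^2 + λ + 46.
No integer candidate from the rational root theorem (±divisors of 46) is a root, so the roots are irrational. The cubic discriminant is Δ = 229 > 0, so there are three distinct real roots. p(-3) = -47 and p(-2) = 8 have opposite signs, so a root lies in (-3, -2); Newton's method refines it to λ ≈ -2.1842. p(4) = 2 and p(4.5) = -0.125 have opposite signs, so a root lies in (4, 4.5); Newton's method refines it to λ ≈ 4.4272. p(4.5) = -0.125 and p(5) = 1 have opposite signs, so a root lies in (4.5, 5); Newton's method refines it to λ ≈ 4.757. Check (Vieta): the three roots sum to 7, matching tr M = 7.
Thus the eigenvalues (to 4 decimals) are -2.1842 (modulus 2.1842); 4.4272 (modulus 4.4272); 4.757 (modulus 4.757). The spectral radius is the largest modulus: r(A) ≈ 4.757. (Cross-check: r(A) ≤ ||A||_2 ≈ 7.8022; equality holds whenever A is normal, though it can also hold for some non-normal A.)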